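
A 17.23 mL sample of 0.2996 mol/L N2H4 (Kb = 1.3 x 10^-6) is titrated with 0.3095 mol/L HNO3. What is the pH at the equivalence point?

4.47

n(N2H4) = 0.2996 x 0.01723 = 0.005162 mol; V(HNO3) at equivalence = 0.005162/0.3095 = 0.01668 L.
At equivalence the base is fully converted to N2H5+; total volume = 0.03391 L, so [N2H5+] = 0.005162/0.03391 = 0.1522 M.
Ka(N2H5+) = Kw/Kb = 1.0e-14 / 1.3 x 10^-6 = 7.69e-9.
[H^+] = sqrt(Ka x [N2H5+]) = sqrt(7.69e-9 x 0.1522) = 3.42e-5 M.
pH = -log(3.42e-5) = 4.47.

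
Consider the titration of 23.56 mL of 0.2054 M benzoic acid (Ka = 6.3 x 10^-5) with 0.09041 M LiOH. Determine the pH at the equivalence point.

8.50

n(C6H5COOH) = 0.2054 x 0.02356 = 0.004839 mol; V(LiOH) at equivalence = 0.004839/0.09041 = 0.05353 L.
At equivalence all the acid is converted to C6H5COO-; total volume = 0.02356 + 0.05353 = 0.07709 L, so [C6H5COO-] = 0.004839/0.07709 = 0.06278 M.
Kb = Kw/Ka = 1.0e-14 / 6.3 x 10^-5 = 1.59e-10.
[OH^-] = sqrt(Kb x [C6H5COO-]) = sqrt(1.59e-10 x 0.06278) = 3.16e-6 M.
pOH = 5.50, so pH = 14.00 - 5.50 = 8.50.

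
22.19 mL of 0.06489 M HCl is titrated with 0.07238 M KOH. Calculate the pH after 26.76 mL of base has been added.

12.01

n(acid) = 0.06489 x 0.02219 = 0.001440 mol; n(KOH) added = 0.07238 x 0.02676 = 0.001937 mol.
Base is in excess by 0.001937 - 0.001440 = 0.0004970 mol in a total volume of 0.04895 L.
[OH^-] = 0.0004970/0.04895 = 0.01015 M, so pOH = 1.99 and pH = 14.00 - 1.99 = 12.01.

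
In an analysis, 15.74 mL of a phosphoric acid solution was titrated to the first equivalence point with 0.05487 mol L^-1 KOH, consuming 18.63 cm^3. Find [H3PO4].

n(KOH) = 0.05487 x 0.01863 = 0.001022 mol.
At the first equivalence point, 1 mol OH^- react per mol H3PO4, so n(H3PO4) = 0.001022 / 1 = 0.001022 mol.
[H3PO4] = 0.001022 / 0.01574 L = 0.0649 M.

0.0649 M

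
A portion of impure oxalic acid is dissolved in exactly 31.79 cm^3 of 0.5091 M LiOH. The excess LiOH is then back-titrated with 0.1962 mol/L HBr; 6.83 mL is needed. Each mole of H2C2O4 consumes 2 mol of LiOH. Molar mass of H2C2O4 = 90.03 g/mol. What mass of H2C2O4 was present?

0.668 g

Total n(LiOH) added = 0.5091 x 0.03179 = 0.01618 mol.
n(HBr) used = 0.1962 x 0.006830 = 0.001340 mol, which equals the excess n(LiOH).
So n(LiOH) consumed by the sample = 0.01618 - 0.001340 = 0.01484 mol.
n(H2C2O4) = 0.01484 / 2 = 0.007422 mol.
mass = 0.007422 mol x 90.03 g/mol = 0.668 g.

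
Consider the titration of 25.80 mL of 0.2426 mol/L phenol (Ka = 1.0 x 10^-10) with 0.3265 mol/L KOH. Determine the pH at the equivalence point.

n(C6H5OH) = 0.2426 x 0.02580 = 0.006259 mol; V(KOH) at equivalence = 0.006259/0.3265 = 0.01917 L.
At equivalence all the acid is converted to C6H5O-; total volume = 0.02580 + 0.01917 = 0.04497 L, so [C6H5O-] = 0.006259/0.04497 = 0.1392 M.
Kb = Kw/Ka = 1.0e-14 / 1.0 x 10^-10 = 0.000100.
[OH^-] = sqrt(Kb x [C6H5O-]) = sqrt(0.000100 x 0.1392) = 0.00373 M.
pOH = 2.43, so pH = 14.00 - 2.43 = 11.57.

11.57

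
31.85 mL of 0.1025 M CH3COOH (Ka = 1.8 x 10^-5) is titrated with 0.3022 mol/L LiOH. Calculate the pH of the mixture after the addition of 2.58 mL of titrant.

4.24

Initial n(CH3COOH) = 0.1025 x 0.03185 = 0.003265 mol.
n(LiOH) added = 0.3022 x 0.002580 = 0.0007797 mol, converting that many moles of CH3COOH to CH3COO-.
Remaining n(CH3COOH) = 0.002485 mol; n(CH3COO-) = 0.0007797 mol.
By Henderson-Hasselbalch, pH = pKa + log([A^-]/[HA]) = 4.74 + log(0.0007797/0.002485) = 4.74 + (-0.50) = 4.24.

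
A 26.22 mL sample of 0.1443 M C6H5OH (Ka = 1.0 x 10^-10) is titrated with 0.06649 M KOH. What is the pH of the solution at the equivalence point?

11.33

n(C6H5OH) = 0.1443 x 0.02622 = 0.003784 mol; V(KOH) at equivalence = 0.003784/0.06649 = 0.05690 L.
At equivalence all the acid is converted to C6H5O-; total volume = 0.02622 + 0.05690 = 0.08312 L, so [C6H5O-] = 0.003784/0.08312 = 0.04552 M.
Kb = Kw/Ka = 1.0e-14 / 1.0 x 10^-10 = 0.000100.
[OH^-] = sqrt(Kb x [C6H5O-]) = sqrt(0.000100 x 0.04552) = 0.00213 M.
pOH = 2.67, so pH = 14.00 - 2.67 = 11.33.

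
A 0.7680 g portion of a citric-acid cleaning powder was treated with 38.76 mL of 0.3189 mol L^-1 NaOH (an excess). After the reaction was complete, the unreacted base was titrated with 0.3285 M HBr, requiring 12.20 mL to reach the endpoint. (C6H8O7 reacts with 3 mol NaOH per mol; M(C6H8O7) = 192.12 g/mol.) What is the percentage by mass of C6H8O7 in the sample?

Total n(NaOH) added = 0.3189 x 0.03876 = 0.01236 mol.
n(HBr) used = 0.3285 x 0.01220 = 0.004008 mol, which equals the excess n(NaOH).
So n(NaOH) consumed by the sample = 0.01236 - 0.004008 = 0.008353 mol.
n(C6H8O7) = 0.008353 / 3 = 0.002784 mol.
mass C6H8O7 = 0.002784 x 192.12 = 0.5349 g, so %C6H8O7 = 0.5349/0.7680 x 100 = 69.7%.

69.7%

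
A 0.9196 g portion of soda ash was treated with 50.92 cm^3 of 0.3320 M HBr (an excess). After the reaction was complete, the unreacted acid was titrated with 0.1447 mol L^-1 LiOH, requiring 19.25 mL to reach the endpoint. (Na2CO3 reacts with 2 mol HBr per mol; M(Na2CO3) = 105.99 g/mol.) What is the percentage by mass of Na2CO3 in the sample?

81.4%

Total n(HBr) added = 0.3320 x 0.05092 = 0.01691 mol.
n(LiOH) used = 0.1447 x 0.01925 = 0.002785 mol, which equals the excess n(HBr).
So n(HBr) consumed by the sample = 0.01691 - 0.002785 = 0.01412 mol.
n(Na2CO3) = 0.01412 / 2 = 0.007060 mol.
mass Na2CO3 = 0.007060 x 105.99 = 0.7483 g, so %Na2CO3 = 0.7483/0.9196 x 100 = 81.4%.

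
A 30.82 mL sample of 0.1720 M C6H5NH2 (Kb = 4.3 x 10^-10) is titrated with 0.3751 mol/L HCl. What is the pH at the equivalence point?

2.78

n(C6H5NH2) = 0.1720 x 0.03082 = 0.005301 mol; V(HCl) at equivalence = 0.005301/0.3751 = 0.01413 L.
At equivalence the base is fully converted to C6H5NH3+; total volume = 0.04495 L, so [C6H5NH3+] = 0.005301/0.04495 = 0.1179 M.
Ka(C6H5NH3+) = Kw/Kb = 1.0e-14 / 4.3 x 10^-10 = 2.33e-5.
[H^+] = sqrt(Ka x [C6H5NH3+]) = sqrt(2.33e-5 x 0.1179) = 0.00166 M.
pH = -log(0.00166) = 2.78.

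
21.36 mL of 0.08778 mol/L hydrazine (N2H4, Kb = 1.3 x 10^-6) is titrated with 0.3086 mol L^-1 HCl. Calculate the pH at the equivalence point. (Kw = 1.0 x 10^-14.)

n(N2H4) = 0.08778 x 0.02136 = 0.001875 mol; V(HCl) at equivalence = 0.001875/0.3086 = 0.006076 L.
At equivalence the base is fully converted to N2H5+; total volume = 0.02744 L, so [N2H5+] = 0.001875/0.02744 = 0.06834 M.
Ka(N2H5+) = Kw/Kb = 1.0e-14 / 1.3 x 10^-6 = 7.69e-9.
[H^+] = sqrt(Ka x [N2H5+]) = sqrt(7.69e-9 x 0.06834) = 2.29e-5 M.
pH = -log(2.29e-5) = 4.64.

4.64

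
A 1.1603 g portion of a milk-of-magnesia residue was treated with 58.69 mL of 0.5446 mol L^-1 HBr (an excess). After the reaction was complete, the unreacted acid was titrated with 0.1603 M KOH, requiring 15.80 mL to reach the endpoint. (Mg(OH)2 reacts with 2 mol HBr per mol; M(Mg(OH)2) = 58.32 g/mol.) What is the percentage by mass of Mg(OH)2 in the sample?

Total n(HBr) added = 0.5446 x 0.05869 = 0.03196 mol.
n(KOH) used = 0.1603 x 0.01580 = 0.002533 mol, which equals the excess n(HBr).
So n(HBr) consumed by the sample = 0.03196 - 0.002533 = 0.02943 mol.
n(Mg(OH)2) = 0.02943 / 2 = 0.01471 mol.
mass Mg(OH)2 = 0.01471 x 58.32 = 0.8582 g, so %Mg(OH)2 = 0.8582/1.1603 x 100 = 74.0%.

74.0%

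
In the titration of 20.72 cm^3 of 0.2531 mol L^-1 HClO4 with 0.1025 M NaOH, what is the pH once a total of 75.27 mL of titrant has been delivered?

12.41

n(acid) = 0.2531 x 0.02072 = 0.005244 mol; n(NaOH) added = 0.1025 x 0.07527 = 0.007715 mol.
Base is in excess by 0.007715 - 0.005244 = 0.002471 mol in a total volume of 0.09599 L.
[OH^-] = 0.002471/0.09599 = 0.02574 M, so pOH = 1.59 and pH = 14.00 - 1.59 = 12.41.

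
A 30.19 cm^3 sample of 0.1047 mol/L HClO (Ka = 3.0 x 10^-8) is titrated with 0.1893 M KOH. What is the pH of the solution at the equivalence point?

10.18

n(HClO) = 0.1047 x 0.03019 = 0.003161 mol; V(KOH) at equivalence = 0.003161/0.1893 = 0.01670 L.
At equivalence all the acid is converted to ClO-; total volume = 0.03019 + 0.01670 = 0.04689 L, so [ClO-] = 0.003161/0.04689 = 0.06741 M.
Kb = Kw/Ka = 1.0e-14 / 3.0 x 10^-8 = 3.33e-7.
[OH^-] = sqrt(Kb x [ClO-]) = sqrt(3.33e-7 x 0.06741) = 0.000150 M.
pOH = 3.82, so pH = 14.00 - 3.82 = 10.18.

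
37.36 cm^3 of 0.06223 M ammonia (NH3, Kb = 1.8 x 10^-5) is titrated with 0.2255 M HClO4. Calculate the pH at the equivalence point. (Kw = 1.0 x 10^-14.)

n(NH3) = 0.06223 x 0.03736 = 0.002325 mol; V(HClO4) at equivalence = 0.002325/0.2255 = 0.01031 L.
At equivalence the base is fully converted to NH4+; total volume = 0.04767 L, so [NH4+] = 0.002325/0.04767 = 0.04877 M.
Ka(NH4+) = Kw/Kb = 1.0e-14 / 1.8 x 10^-5 = 5.56e-10.
[H^+] = sqrt(Ka x [NH4+]) = sqrt(5.56e-10 x 0.04877) = 5.21e-6 M.
pH = -log(5.21e-6) = 5.28.

5.28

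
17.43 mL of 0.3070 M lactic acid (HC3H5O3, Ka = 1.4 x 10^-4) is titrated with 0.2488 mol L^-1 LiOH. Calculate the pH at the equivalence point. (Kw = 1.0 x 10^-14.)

8.50

n(HC3H5O3) = 0.3070 x 0.01743 = 0.005351 mol; V(LiOH) at equivalence = 0.005351/0.2488 = 0.02151 L.
At equivalence all the acid is converted to C3H5O3-; total volume = 0.01743 + 0.02151 = 0.03894 L, so [C3H5O3-] = 0.005351/0.03894 = 0.1374 M.
Kb = Kw/Ka = 1.0e-14 / 1.4 x 10^-4 = 7.14e-11.
[OH^-] = sqrt(Kb x [C3H5O3-]) = sqrt(7.14e-11 x 0.1374) = 3.13e-6 M.
pOH = 5.50, so pH = 14.00 - 5.50 = 8.50.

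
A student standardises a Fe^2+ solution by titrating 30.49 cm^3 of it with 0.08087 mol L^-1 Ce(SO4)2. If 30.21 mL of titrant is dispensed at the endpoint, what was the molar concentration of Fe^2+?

n(Ce(SO4)2) = 0.08087 x 0.03021 = 0.002443 mol.
From the balanced equation, 1 mol Ce(SO4)2 reacts with 1 mol Fe^2+, so n(Fe^2+) = 0.002443 x 1/1 = 0.002443 mol.
[Fe^2+] = 0.002443 / 0.03049 L = 0.0801 M.

0.0801 M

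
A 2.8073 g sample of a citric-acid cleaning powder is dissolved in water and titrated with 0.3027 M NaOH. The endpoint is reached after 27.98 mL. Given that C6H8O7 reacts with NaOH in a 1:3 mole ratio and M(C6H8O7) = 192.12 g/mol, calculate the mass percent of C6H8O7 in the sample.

n(NaOH) = 0.3027 x 0.02798 = 0.008470 mol.
n(C6H8O7) = 0.008470 / 3 = 0.002823 mol.
mass of C6H8O7 = 0.002823 x 192.12 = 0.5424 g.
% purity = 0.5424 / 2.8073 x 100 = 19.3%.

19.3%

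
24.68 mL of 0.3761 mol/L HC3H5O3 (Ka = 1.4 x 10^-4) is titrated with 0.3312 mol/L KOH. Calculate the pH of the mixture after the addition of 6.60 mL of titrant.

Initial n(HC3H5O3) = 0.3761 x 0.02468 = 0.009282 mol.
n(KOH) added = 0.3312 x 0.006600 = 0.002186 mol, converting that many moles of HC3H5O3 to C3H5O3-.
Remaining n(HC3H5O3) = 0.007096 mol; n(C3H5O3-) = 0.002186 mol.
By Henderson-Hasselbalch, pH = pKa + log([A^-]/[HA]) = 3.85 + log(0.002186/0.007096) = 3.85 + (-0.51) = 3.34.

3.34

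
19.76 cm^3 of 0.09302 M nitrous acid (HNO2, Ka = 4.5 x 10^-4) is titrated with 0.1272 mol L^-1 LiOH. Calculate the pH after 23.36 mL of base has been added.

12.42

n(acid) = 0.09302 x 0.01976 = 0.001838 mol; n(LiOH) added = 0.1272 x 0.02336 = 0.002971 mol.
Base is in excess by 0.002971 - 0.001838 = 0.001133 mol in a total volume of 0.04312 L.
[OH^-] = 0.001133/0.04312 = 0.02628 M, so pOH = 1.58 and pH = 14.00 - 1.58 = 12.42.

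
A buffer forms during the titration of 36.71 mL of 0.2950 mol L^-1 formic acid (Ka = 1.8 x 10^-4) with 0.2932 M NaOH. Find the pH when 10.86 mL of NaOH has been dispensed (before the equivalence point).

Initial n(HCOOH) = 0.2950 x 0.03671 = 0.01083 mol.
n(NaOH) added = 0.2932 x 0.01086 = 0.003184 mol, converting that many moles of HCOOH to HCOO-.
Remaining n(HCOOH) = 0.007645 mol; n(HCOO-) = 0.003184 mol.
By Henderson-Hasselbalch, pH = pKa + log([A^-]/[HA]) = 3.74 + log(0.003184/0.007645) = 3.74 + (-0.38) = 3.36.

3.36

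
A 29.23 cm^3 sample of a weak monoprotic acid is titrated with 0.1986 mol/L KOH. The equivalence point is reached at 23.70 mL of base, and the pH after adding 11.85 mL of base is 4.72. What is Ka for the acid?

1.9 x 10^-5

11.85 mL is half of the equivalence volume, so this is the half-equivalence point where [HA] = [A^-].
At half-equivalence pH = pKa, so pKa = 4.72.
Ka = 10^(-4.72) = 1.9 x 10^-5.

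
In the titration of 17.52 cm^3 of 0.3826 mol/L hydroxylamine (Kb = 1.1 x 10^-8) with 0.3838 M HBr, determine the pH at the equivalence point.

n(NH2OH) = 0.3826 x 0.01752 = 0.006703 mol; V(HBr) at equivalence = 0.006703/0.3838 = 0.01747 L.
At equivalence the base is fully converted to NH3OH+; total volume = 0.03499 L, so [NH3OH+] = 0.006703/0.03499 = 0.1916 M.
Ka(NH3OH+) = Kw/Kb = 1.0e-14 / 1.1 x 10^-8 = 9.09e-7.
[H^+] = sqrt(Ka x [NH3OH+]) = sqrt(9.09e-7 x 0.1916) = 0.000417 M.
pH = -log(0.000417) = 3.38.

3.38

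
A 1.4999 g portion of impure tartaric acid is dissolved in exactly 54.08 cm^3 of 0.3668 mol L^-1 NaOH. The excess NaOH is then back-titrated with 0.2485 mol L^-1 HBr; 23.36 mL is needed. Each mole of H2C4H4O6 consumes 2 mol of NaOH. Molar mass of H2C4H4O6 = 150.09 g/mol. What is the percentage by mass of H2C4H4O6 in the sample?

70.2%

Total n(NaOH) added = 0.3668 x 0.05408 = 0.01984 mol.
n(HBr) used = 0.2485 x 0.02336 = 0.005805 mol, which equals the excess n(NaOH).
So n(NaOH) consumed by the sample = 0.01984 - 0.005805 = 0.01403 mol.
n(H2C4H4O6) = 0.01403 / 2 = 0.007016 mol.
mass H2C4H4O6 = 0.007016 x 150.09 = 1.053 g, so %H2C4H4O6 = 1.053/1.4999 x 100 = 70.2%.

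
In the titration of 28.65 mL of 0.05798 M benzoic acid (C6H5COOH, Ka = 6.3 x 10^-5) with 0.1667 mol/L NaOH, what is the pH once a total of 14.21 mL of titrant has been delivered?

12.22

n(acid) = 0.05798 x 0.02865 = 0.001661 mol; n(NaOH) added = 0.1667 x 0.01421 = 0.002369 mol.
Base is in excess by 0.002369 - 0.001661 = 0.0007077 mol in a total volume of 0.04286 L.
[OH^-] = 0.0007077/0.04286 = 0.01651 M, so pOH = 1.78 and pH = 14.00 - 1.78 = 12.22.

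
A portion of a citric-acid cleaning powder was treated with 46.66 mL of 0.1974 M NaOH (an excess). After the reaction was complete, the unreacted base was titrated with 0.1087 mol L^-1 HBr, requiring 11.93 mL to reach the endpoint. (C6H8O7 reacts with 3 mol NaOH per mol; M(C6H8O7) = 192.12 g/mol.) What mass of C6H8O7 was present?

Total n(NaOH) added = 0.1974 x 0.04666 = 0.009211 mol.
n(HBr) used = 0.1087 x 0.01193 = 0.001297 mol, which equals the excess n(NaOH).
So n(NaOH) consumed by the sample = 0.009211 - 0.001297 = 0.007914 mol.
n(C6H8O7) = 0.007914 / 3 = 0.002638 mol.
mass = 0.002638 mol x 192.12 g/mol = 0.507 g.

0.507 g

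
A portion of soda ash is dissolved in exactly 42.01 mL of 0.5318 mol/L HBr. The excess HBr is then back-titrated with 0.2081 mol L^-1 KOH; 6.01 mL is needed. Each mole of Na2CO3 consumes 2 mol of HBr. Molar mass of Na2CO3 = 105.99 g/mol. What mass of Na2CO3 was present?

1.12 g

Total n(HBr) added = 0.5318 x 0.04201 = 0.02234 mol.
n(KOH) used = 0.2081 x 0.006010 = 0.001251 mol, which equals the excess n(HBr).
So n(HBr) consumed by the sample = 0.02234 - 0.001251 = 0.02109 mol.
n(Na2CO3) = 0.02109 / 2 = 0.01055 mol.
mass = 0.01055 mol x 105.99 g/mol = 1.12 g.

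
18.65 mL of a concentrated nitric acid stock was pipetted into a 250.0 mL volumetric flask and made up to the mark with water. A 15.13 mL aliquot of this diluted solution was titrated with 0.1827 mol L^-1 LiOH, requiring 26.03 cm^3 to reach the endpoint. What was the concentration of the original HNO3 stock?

n(LiOH) = 0.1827 x 0.02603 = 0.004756 mol.
n(HNO3) in the aliquot = 0.004756 mol.
[diluted HNO3] = 0.004756 / 0.01513 = 0.3143 M.
Dilution factor = 250.0/18.65 = 13.40, so [stock] = 0.3143 x 13.40 = 4.21 M.

4.21 M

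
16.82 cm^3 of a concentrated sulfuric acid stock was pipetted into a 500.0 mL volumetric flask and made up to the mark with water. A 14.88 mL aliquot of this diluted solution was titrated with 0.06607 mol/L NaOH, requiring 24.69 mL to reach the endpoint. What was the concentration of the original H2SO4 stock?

n(NaOH) = 0.06607 x 0.02469 = 0.001631 mol.
n(H2SO4) in the aliquot = 0.001631 x 1/2 = 0.0008156 mol.
[diluted H2SO4] = 0.0008156 / 0.01488 = 0.05481 M.
Dilution factor = 500.0/16.82 = 29.73, so [stock] = 0.05481 x 29.73 = 1.63 M.

1.63 M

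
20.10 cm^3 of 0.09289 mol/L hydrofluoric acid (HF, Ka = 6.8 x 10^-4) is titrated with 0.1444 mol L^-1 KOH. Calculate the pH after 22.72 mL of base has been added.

n(acid) = 0.09289 x 0.02010 = 0.001867 mol; n(KOH) added = 0.1444 x 0.02272 = 0.003281 mol.
Base is in excess by 0.003281 - 0.001867 = 0.001414 mol in a total volume of 0.04282 L.
[OH^-] = 0.001414/0.04282 = 0.03301 M, so pOH = 1.48 and pH = 14.00 - 1.48 = 12.52.

12.52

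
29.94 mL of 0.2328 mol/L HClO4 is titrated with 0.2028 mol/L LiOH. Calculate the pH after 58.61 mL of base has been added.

12.74

n(acid) = 0.2328 x 0.02994 = 0.006970 mol; n(LiOH) added = 0.2028 x 0.05861 = 0.01189 mol.
Base is in excess by 0.01189 - 0.006970 = 0.004916 mol in a total volume of 0.08855 L.
[OH^-] = 0.004916/0.08855 = 0.05552 M, so pOH = 1.26 and pH = 14.00 - 1.26 = 12.74.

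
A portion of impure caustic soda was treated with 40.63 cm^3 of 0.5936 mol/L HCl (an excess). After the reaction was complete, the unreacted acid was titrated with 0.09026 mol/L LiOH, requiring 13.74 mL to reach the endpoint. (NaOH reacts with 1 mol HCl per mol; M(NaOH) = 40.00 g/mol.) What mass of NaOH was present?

Total n(HCl) added = 0.5936 x 0.04063 = 0.02412 mol.
n(LiOH) used = 0.09026 x 0.01374 = 0.001240 mol, which equals the excess n(HCl).
So n(HCl) consumed by the sample = 0.02412 - 0.001240 = 0.02288 mol.
n(NaOH) = 0.02288 / 1 = 0.02288 mol.
mass = 0.02288 mol x 40.00 g/mol = 0.915 g.

0.915 g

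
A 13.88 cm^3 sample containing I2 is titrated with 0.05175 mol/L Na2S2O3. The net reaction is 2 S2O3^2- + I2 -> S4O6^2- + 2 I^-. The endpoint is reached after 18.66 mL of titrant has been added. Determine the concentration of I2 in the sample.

n(Na2S2O3) = 0.05175 x 0.01866 = 0.0009657 mol.
From the balanced equation, 2 mol Na2S2O3 reacts with 1 mol I2, so n(I2) = 0.0009657 x 1/2 = 0.0004828 mol.
[I2] = 0.0004828 / 0.01388 L = 0.0348 M.

0.0348 M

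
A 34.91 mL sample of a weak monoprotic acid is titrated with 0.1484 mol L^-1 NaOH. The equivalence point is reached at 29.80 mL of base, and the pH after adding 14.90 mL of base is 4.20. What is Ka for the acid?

14.90 mL is half of the equivalence volume, so this is the half-equivalence point where [HA] = [A^-].
At half-equivalence pH = pKa, so pKa = 4.20.
Ka = 10^(-4.20) = 6.3 x 10^-5.

6.3 x 10^-5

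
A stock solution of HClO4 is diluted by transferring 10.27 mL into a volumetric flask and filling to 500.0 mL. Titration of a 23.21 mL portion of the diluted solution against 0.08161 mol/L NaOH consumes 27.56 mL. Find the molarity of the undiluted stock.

n(NaOH) = 0.08161 x 0.02756 = 0.002249 mol.
n(HClO4) in the aliquot = 0.002249 mol.
[diluted HClO4] = 0.002249 / 0.02321 = 0.09691 M.
Dilution factor = 500.0/10.27 = 48.69, so [stock] = 0.09691 x 48.69 = 4.72 M.

4.72 M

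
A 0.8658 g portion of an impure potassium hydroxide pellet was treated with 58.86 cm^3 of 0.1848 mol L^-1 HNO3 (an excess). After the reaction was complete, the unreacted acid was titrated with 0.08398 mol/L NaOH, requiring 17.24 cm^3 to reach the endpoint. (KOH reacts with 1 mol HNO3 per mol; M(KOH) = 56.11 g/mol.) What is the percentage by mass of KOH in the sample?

Total n(HNO3) added = 0.1848 x 0.05886 = 0.01088 mol.
n(NaOH) used = 0.08398 x 0.01724 = 0.001448 mol, which equals the excess n(HNO3).
So n(HNO3) consumed by the sample = 0.01088 - 0.001448 = 0.009430 mol.
n(KOH) = 0.009430 / 1 = 0.009430 mol.
mass KOH = 0.009430 x 56.11 = 0.5291 g, so %KOH = 0.5291/0.8658 x 100 = 61.1%.

61.1%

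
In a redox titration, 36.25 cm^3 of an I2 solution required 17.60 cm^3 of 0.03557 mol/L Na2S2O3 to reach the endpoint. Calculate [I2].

0.00863 M

n(Na2S2O3) = 0.03557 x 0.01760 = 0.0006260 mol.
From the balanced equation, 2 mol Na2S2O3 reacts with 1 mol I2, so n(I2) = 0.0006260 x 1/2 = 0.0003130 mol.
[I2] = 0.0003130 / 0.03625 L = 0.00863 M.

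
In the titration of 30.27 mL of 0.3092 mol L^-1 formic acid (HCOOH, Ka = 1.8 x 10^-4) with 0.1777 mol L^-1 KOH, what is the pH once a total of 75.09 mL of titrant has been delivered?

n(acid) = 0.3092 x 0.03027 = 0.009359 mol; n(KOH) added = 0.1777 x 0.07509 = 0.01334 mol.
Base is in excess by 0.01334 - 0.009359 = 0.003984 mol in a total volume of 0.1054 L.
[OH^-] = 0.003984/0.1054 = 0.03781 M, so pOH = 1.42 and pH = 14.00 - 1.42 = 12.58.

12.58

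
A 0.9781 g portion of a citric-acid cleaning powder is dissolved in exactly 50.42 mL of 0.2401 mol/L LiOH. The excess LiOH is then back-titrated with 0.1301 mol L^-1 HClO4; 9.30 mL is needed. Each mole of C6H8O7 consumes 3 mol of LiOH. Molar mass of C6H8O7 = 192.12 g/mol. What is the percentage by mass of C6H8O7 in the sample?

Total n(LiOH) added = 0.2401 x 0.05042 = 0.01211 mol.
n(HClO4) used = 0.1301 x 0.009300 = 0.001210 mol, which equals the excess n(LiOH).
So n(LiOH) consumed by the sample = 0.01211 - 0.001210 = 0.01090 mol.
n(C6H8O7) = 0.01090 / 3 = 0.003632 mol.
mass C6H8O7 = 0.003632 x 192.12 = 0.6978 g, so %C6H8O7 = 0.6978/0.9781 x 100 = 71.3%.

71.3%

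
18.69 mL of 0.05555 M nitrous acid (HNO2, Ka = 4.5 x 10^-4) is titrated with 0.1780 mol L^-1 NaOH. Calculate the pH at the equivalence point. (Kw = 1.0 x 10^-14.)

7.99

n(HNO2) = 0.05555 x 0.01869 = 0.001038 mol; V(NaOH) at equivalence = 0.001038/0.1780 = 0.005833 L.
At equivalence all the acid is converted to NO2-; total volume = 0.01869 + 0.005833 = 0.02452 L, so [NO2-] = 0.001038/0.02452 = 0.04234 M.
Kb = Kw/Ka = 1.0e-14 / 4.5 x 10^-4 = 2.22e-11.
[OH^-] = sqrt(Kb x [NO2-]) = sqrt(2.22e-11 x 0.04234) = 9.70e-7 M.
pOH = 6.01, so pH = 14.00 - 6.01 = 7.99.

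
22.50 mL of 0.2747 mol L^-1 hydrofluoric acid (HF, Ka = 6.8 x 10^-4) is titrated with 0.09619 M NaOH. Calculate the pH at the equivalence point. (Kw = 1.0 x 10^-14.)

n(HF) = 0.2747 x 0.02250 = 0.006181 mol; V(NaOH) at equivalence = 0.006181/0.09619 = 0.06426 L.
At equivalence all the acid is converted to F-; total volume = 0.02250 + 0.06426 = 0.08676 L, so [F-] = 0.006181/0.08676 = 0.07124 M.
Kb = Kw/Ka = 1.0e-14 / 6.8 x 10^-4 = 1.47e-11.
[OH^-] = sqrt(Kb x [F-]) = sqrt(1.47e-11 x 0.07124) = 1.02e-6 M.
pOH = 5.99, so pH = 14.00 - 5.99 = 8.01.

8.01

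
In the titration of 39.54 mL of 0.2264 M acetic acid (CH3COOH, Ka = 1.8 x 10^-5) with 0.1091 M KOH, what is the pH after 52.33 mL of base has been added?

4.99

Initial n(CH3COOH) = 0.2264 x 0.03954 = 0.008952 mol.
n(KOH) added = 0.1091 x 0.05233 = 0.005709 mol, converting that many moles of CH3COOH to CH3COO-.
Remaining n(CH3COOH) = 0.003243 mol; n(CH3COO-) = 0.005709 mol.
By Henderson-Hasselbalch, pH = pKa + log([A^-]/[HA]) = 4.74 + log(0.005709/0.003243) = 4.74 + (+0.25) = 4.99.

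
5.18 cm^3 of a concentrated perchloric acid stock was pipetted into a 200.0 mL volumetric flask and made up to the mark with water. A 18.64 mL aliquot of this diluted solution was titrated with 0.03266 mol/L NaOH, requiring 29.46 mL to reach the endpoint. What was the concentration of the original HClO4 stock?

n(NaOH) = 0.03266 x 0.02946 = 0.0009622 mol.
n(HClO4) in the aliquot = 0.0009622 mol.
[diluted HClO4] = 0.0009622 / 0.01864 = 0.05162 M.
Dilution factor = 200.0/5.180 = 38.61, so [stock] = 0.05162 x 38.61 = 1.99 M.

1.99 M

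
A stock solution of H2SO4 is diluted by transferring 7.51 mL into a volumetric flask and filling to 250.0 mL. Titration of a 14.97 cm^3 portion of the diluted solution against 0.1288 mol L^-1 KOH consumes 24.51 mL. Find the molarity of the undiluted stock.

3.51 M

n(KOH) = 0.1288 x 0.02451 = 0.003157 mol.
n(H2SO4) in the aliquot = 0.003157 x 1/2 = 0.001578 mol.
[diluted H2SO4] = 0.001578 / 0.01497 = 0.1054 M.
Dilution factor = 250.0/7.510 = 33.29, so [stock] = 0.1054 x 33.29 = 3.51 M.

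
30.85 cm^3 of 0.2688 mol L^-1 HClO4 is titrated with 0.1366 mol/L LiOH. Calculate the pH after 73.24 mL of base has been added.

12.22

n(acid) = 0.2688 x 0.03085 = 0.008292 mol; n(LiOH) added = 0.1366 x 0.07324 = 0.01000 mol.
Base is in excess by 0.01000 - 0.008292 = 0.001712 mol in a total volume of 0.1041 L.
[OH^-] = 0.001712/0.1041 = 0.01645 M, so pOH = 1.78 and pH = 14.00 - 1.78 = 12.22.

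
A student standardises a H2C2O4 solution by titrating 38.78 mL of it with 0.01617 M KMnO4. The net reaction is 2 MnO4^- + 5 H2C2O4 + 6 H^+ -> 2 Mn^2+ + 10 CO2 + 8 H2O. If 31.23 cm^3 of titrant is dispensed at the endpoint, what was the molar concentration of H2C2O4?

0.0326 M

n(KMnO4) = 0.01617 x 0.03123 = 0.0005050 mol.
From the balanced equation, 2 mol KMnO4 reacts with 5 mol H2C2O4, so n(H2C2O4) = 0.0005050 x 5/2 = 0.001262 mol.
[H2C2O4] = 0.001262 / 0.03878 L = 0.0326 M.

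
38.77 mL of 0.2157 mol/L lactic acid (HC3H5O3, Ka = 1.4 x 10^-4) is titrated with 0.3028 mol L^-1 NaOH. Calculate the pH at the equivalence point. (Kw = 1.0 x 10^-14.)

n(HC3H5O3) = 0.2157 x 0.03877 = 0.008363 mol; V(NaOH) at equivalence = 0.008363/0.3028 = 0.02762 L.
At equivalence all the acid is converted to C3H5O3-; total volume = 0.03877 + 0.02762 = 0.06639 L, so [C3H5O3-] = 0.008363/0.06639 = 0.1260 M.
Kb = Kw/Ka = 1.0e-14 / 1.4 x 10^-4 = 7.14e-11.
[OH^-] = sqrt(Kb x [C3H5O3-]) = sqrt(7.14e-11 x 0.1260) = 3.00e-6 M.
pOH = 5.52, so pH = 14.00 - 5.52 = 8.48.

8.48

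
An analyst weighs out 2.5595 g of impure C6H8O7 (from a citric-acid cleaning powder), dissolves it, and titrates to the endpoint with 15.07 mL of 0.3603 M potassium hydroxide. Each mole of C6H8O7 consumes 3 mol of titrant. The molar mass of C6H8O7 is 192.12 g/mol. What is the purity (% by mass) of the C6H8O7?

n(KOH) = 0.3603 x 0.01507 = 0.005430 mol.
n(C6H8O7) = 0.005430 / 3 = 0.001810 mol.
mass of C6H8O7 = 0.001810 x 192.12 = 0.3477 g.
% purity = 0.3477 / 2.5595 x 100 = 13.6%.

13.6%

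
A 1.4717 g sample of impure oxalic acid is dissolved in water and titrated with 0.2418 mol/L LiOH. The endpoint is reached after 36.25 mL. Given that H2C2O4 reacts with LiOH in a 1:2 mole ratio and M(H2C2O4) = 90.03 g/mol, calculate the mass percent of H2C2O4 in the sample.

26.8%

n(LiOH) = 0.2418 x 0.03625 = 0.008765 mol.
n(H2C2O4) = 0.008765 / 2 = 0.004383 mol.
mass of H2C2O4 = 0.004383 x 90.03 = 0.3946 g.
% purity = 0.3946 / 1.4717 x 100 = 26.8%.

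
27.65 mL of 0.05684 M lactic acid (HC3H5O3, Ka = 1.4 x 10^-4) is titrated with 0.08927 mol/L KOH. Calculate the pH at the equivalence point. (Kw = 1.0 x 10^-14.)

n(HC3H5O3) = 0.05684 x 0.02765 = 0.001572 mol; V(KOH) at equivalence = 0.001572/0.08927 = 0.01761 L.
At equivalence all the acid is converted to C3H5O3-; total volume = 0.02765 + 0.01761 = 0.04526 L, so [C3H5O3-] = 0.001572/0.04526 = 0.03473 M.
Kb = Kw/Ka = 1.0e-14 / 1.4 x 10^-4 = 7.14e-11.
[OH^-] = sqrt(Kb x [C3H5O3-]) = sqrt(7.14e-11 x 0.03473) = 1.57e-6 M.
pOH = 5.80, so pH = 14.00 - 5.80 = 8.20.

8.20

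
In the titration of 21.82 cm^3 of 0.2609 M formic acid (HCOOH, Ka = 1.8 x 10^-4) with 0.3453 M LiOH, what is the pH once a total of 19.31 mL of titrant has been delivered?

12.37

n(acid) = 0.2609 x 0.02182 = 0.005693 mol; n(LiOH) added = 0.3453 x 0.01931 = 0.006668 mol.
Base is in excess by 0.006668 - 0.005693 = 0.0009749 mol in a total volume of 0.04113 L.
[OH^-] = 0.0009749/0.04113 = 0.02370 M, so pOH = 1.63 and pH = 14.00 - 1.63 = 12.37.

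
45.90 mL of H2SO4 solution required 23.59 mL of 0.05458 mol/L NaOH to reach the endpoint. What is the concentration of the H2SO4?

0.0140 M

n(NaOH) delivered = 0.05458 x 0.02359 = 0.001288 mol.
The reaction is 1 H2SO4 + 2 NaOH, so n(H2SO4) = 0.001288 x 1/2 = 0.0006438 mol.
[H2SO4] = 0.0006438 mol / 0.04590 L = 0.0140 M.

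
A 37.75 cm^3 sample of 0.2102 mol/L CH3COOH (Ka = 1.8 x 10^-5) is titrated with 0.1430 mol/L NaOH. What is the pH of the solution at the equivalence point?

n(CH3COOH) = 0.2102 x 0.03775 = 0.007935 mol; V(NaOH) at equivalence = 0.007935/0.1430 = 0.05549 L.
At equivalence all the acid is converted to CH3COO-; total volume = 0.03775 + 0.05549 = 0.09324 L, so [CH3COO-] = 0.007935/0.09324 = 0.08510 M.
Kb = Kw/Ka = 1.0e-14 / 1.8 x 10^-5 = 5.56e-10.
[OH^-] = sqrt(Kb x [CH3COO-]) = sqrt(5.56e-10 x 0.08510) = 6.88e-6 M.
pOH = 5.16, so pH = 14.00 - 5.16 = 8.84.

8.84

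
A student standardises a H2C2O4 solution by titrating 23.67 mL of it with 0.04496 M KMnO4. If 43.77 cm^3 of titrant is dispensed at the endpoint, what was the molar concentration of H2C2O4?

0.208 M

n(KMnO4) = 0.04496 x 0.04377 = 0.001968 mol.
From the balanced equation, 2 mol KMnO4 reacts with 5 mol H2C2O4, so n(H2C2O4) = 0.001968 x 5/2 = 0.004920 mol.
[H2C2O4] = 0.004920 / 0.02367 L = 0.208 M.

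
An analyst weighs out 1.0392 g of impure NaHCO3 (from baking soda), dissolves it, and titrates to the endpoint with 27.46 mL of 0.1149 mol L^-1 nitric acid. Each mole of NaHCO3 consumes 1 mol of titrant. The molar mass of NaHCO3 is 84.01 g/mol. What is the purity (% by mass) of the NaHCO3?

n(HNO3) = 0.1149 x 0.02746 = 0.003155 mol.
n(NaHCO3) = 0.003155 / 1 = 0.003155 mol.
mass of NaHCO3 = 0.003155 x 84.01 = 0.2651 g.
% purity = 0.2651 / 1.0392 x 100 = 25.5%.

25.5%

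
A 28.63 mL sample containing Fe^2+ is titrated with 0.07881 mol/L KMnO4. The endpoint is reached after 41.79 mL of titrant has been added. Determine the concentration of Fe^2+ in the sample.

n(KMnO4) = 0.07881 x 0.04179 = 0.003293 mol.
From the balanced equation, 1 mol KMnO4 reacts with 5 mol Fe^2+, so n(Fe^2+) = 0.003293 x 5/1 = 0.01647 mol.
[Fe^2+] = 0.01647 / 0.02863 L = 0.575 M.

0.575 M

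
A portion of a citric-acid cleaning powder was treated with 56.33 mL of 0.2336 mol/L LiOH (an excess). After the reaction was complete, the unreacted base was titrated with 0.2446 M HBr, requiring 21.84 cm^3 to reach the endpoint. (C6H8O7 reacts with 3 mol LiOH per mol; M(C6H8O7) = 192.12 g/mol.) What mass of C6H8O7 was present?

0.501 g

Total n(LiOH) added = 0.2336 x 0.05633 = 0.01316 mol.
n(HBr) used = 0.2446 x 0.02184 = 0.005342 mol, which equals the excess n(LiOH).
So n(LiOH) consumed by the sample = 0.01316 - 0.005342 = 0.007817 mol.
n(C6H8O7) = 0.007817 / 3 = 0.002606 mol.
mass = 0.002606 mol x 192.12 g/mol = 0.501 g.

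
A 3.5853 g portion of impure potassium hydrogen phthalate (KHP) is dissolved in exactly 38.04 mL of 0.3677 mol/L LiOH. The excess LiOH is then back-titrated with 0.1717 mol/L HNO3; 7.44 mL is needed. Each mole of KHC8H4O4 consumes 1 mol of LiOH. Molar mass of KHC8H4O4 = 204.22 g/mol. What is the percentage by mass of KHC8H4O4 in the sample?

Total n(LiOH) added = 0.3677 x 0.03804 = 0.01399 mol.
n(HNO3) used = 0.1717 x 0.007440 = 0.001277 mol, which equals the excess n(LiOH).
So n(LiOH) consumed by the sample = 0.01399 - 0.001277 = 0.01271 mol.
n(KHC8H4O4) = 0.01271 / 1 = 0.01271 mol.
mass KHC8H4O4 = 0.01271 x 204.22 = 2.596 g, so %KHC8H4O4 = 2.596/3.5853 x 100 = 72.4%.

72.4%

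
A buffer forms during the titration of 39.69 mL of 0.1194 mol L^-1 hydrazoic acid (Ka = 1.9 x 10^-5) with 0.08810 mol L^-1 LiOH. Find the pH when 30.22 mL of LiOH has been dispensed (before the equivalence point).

4.83

Initial n(HN3) = 0.1194 x 0.03969 = 0.004739 mol.
n(LiOH) added = 0.08810 x 0.03022 = 0.002662 mol, converting that many moles of HN3 to N3-.
Remaining n(HN3) = 0.002077 mol; n(N3-) = 0.002662 mol.
By Henderson-Hasselbalch, pH = pKa + log([A^-]/[HA]) = 4.72 + log(0.002662/0.002077) = 4.72 + (+0.11) = 4.83.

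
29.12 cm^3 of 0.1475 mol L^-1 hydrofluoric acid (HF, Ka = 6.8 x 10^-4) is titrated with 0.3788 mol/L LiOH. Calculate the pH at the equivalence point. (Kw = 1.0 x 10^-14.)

n(HF) = 0.1475 x 0.02912 = 0.004295 mol; V(LiOH) at equivalence = 0.004295/0.3788 = 0.01134 L.
At equivalence all the acid is converted to F-; total volume = 0.02912 + 0.01134 = 0.04046 L, so [F-] = 0.004295/0.04046 = 0.1062 M.
Kb = Kw/Ka = 1.0e-14 / 6.8 x 10^-4 = 1.47e-11.
[OH^-] = sqrt(Kb x [F-]) = sqrt(1.47e-11 x 0.1062) = 1.25e-6 M.
pOH = 5.90, so pH = 14.00 - 5.90 = 8.10.

8.10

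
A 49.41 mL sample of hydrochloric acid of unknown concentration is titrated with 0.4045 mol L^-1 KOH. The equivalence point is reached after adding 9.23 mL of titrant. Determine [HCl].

n(KOH) delivered = 0.4045 x 0.009230 = 0.003734 mol.
For a 1:1 reaction, n(HCl) = 0.003734 mol.
[HCl] = 0.003734 mol / 0.04941 L = 0.0756 M.

0.0756 M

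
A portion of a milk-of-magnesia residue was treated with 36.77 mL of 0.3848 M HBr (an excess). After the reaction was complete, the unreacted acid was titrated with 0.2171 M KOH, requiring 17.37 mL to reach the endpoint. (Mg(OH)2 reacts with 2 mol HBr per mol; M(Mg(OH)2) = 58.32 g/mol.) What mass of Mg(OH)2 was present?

Total n(HBr) added = 0.3848 x 0.03677 = 0.01415 mol.
n(KOH) used = 0.2171 x 0.01737 = 0.003771 mol, which equals the excess n(HBr).
So n(HBr) consumed by the sample = 0.01415 - 0.003771 = 0.01038 mol.
n(Mg(OH)2) = 0.01038 / 2 = 0.005189 mol.
mass = 0.005189 mol x 58.32 g/mol = 0.303 g.

0.303 g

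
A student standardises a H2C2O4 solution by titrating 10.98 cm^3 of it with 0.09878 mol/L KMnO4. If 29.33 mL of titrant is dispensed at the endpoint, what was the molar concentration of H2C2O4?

n(KMnO4) = 0.09878 x 0.02933 = 0.002897 mol.
From the balanced equation, 2 mol KMnO4 reacts with 5 mol H2C2O4, so n(H2C2O4) = 0.002897 x 5/2 = 0.007243 mol.
[H2C2O4] = 0.007243 / 0.01098 L = 0.660 M.

0.660 M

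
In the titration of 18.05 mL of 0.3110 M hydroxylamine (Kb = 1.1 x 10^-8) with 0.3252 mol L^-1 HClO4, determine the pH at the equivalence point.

n(NH2OH) = 0.3110 x 0.01805 = 0.005614 mol; V(HClO4) at equivalence = 0.005614/0.3252 = 0.01726 L.
At equivalence the base is fully converted to NH3OH+; total volume = 0.03531 L, so [NH3OH+] = 0.005614/0.03531 = 0.1590 M.
Ka(NH3OH+) = Kw/Kb = 1.0e-14 / 1.1 x 10^-8 = 9.09e-7.
[H^+] = sqrt(Ka x [NH3OH+]) = sqrt(9.09e-7 x 0.1590) = 0.000380 M.
pH = -log(0.000380) = 3.42.

3.42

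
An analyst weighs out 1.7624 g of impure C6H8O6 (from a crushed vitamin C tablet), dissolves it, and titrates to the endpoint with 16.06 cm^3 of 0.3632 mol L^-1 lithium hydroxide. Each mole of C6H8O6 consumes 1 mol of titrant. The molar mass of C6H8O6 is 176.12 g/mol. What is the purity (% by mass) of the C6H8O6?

n(LiOH) = 0.3632 x 0.01606 = 0.005833 mol.
n(C6H8O6) = 0.005833 / 1 = 0.005833 mol.
mass of C6H8O6 = 0.005833 x 176.12 = 1.027 g.
% purity = 1.027 / 1.7624 x 100 = 58.3%.

58.3%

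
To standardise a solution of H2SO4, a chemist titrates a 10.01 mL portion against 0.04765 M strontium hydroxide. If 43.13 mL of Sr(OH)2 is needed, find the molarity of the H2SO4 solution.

0.205 M

n(Sr(OH)2) delivered = 0.04765 x 0.04313 = 0.002055 mol.
For a 1:1 reaction, n(H2SO4) = 0.002055 mol.
[H2SO4] = 0.002055 mol / 0.01001 L = 0.205 M.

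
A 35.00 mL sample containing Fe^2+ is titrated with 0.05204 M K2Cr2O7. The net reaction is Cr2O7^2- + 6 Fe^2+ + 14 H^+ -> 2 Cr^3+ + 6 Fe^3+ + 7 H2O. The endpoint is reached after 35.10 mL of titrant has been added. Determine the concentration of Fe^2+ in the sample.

n(K2Cr2O7) = 0.05204 x 0.03510 = 0.001827 mol.
From the balanced equation, 1 mol K2Cr2O7 reacts with 6 mol Fe^2+, so n(Fe^2+) = 0.001827 x 6/1 = 0.01096 mol.
[Fe^2+] = 0.01096 / 0.03500 L = 0.313 M.

0.313 M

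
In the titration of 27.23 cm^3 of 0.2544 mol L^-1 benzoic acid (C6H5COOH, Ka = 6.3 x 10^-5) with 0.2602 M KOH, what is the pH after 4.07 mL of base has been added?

Initial n(C6H5COOH) = 0.2544 x 0.02723 = 0.006927 mol.
n(KOH) added = 0.2602 x 0.004070 = 0.001059 mol, converting that many moles of C6H5COOH to C6H5COO-.
Remaining n(C6H5COOH) = 0.005868 mol; n(C6H5COO-) = 0.001059 mol.
By Henderson-Hasselbalch, pH = pKa + log([A^-]/[HA]) = 4.20 + log(0.001059/0.005868) = 4.20 + (-0.74) = 3.46.

3.46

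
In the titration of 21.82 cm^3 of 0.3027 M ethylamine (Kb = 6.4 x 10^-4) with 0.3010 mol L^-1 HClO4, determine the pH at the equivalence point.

n(C2H5NH2) = 0.3027 x 0.02182 = 0.006605 mol; V(HClO4) at equivalence = 0.006605/0.3010 = 0.02194 L.
At equivalence the base is fully converted to C2H5NH3+; total volume = 0.04376 L, so [C2H5NH3+] = 0.006605/0.04376 = 0.1509 M.
Ka(C2H5NH3+) = Kw/Kb = 1.0e-14 / 6.4 x 10^-4 = 1.56e-11.
[H^+] = sqrt(Ka x [C2H5NH3+]) = sqrt(1.56e-11 x 0.1509) = 1.54e-6 M.
pH = -log(1.54e-6) = 5.81.

5.81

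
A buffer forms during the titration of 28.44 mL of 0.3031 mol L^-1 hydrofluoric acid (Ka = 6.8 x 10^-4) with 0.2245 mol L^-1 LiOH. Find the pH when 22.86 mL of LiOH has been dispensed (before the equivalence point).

3.34

Initial n(HF) = 0.3031 x 0.02844 = 0.008620 mol.
n(LiOH) added = 0.2245 x 0.02286 = 0.005132 mol, converting that many moles of HF to F-.
Remaining n(HF) = 0.003488 mol; n(F-) = 0.005132 mol.
By Henderson-Hasselbalch, pH = pKa + log([A^-]/[HA]) = 3.17 + log(0.005132/0.003488) = 3.17 + (+0.17) = 3.34.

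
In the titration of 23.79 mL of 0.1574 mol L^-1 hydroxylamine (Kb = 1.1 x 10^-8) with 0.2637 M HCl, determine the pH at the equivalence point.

3.52

n(NH2OH) = 0.1574 x 0.02379 = 0.003745 mol; V(HCl) at equivalence = 0.003745/0.2637 = 0.01420 L.
At equivalence the base is fully converted to NH3OH+; total volume = 0.03799 L, so [NH3OH+] = 0.003745/0.03799 = 0.09857 M.
Ka(NH3OH+) = Kw/Kb = 1.0e-14 / 1.1 x 10^-8 = 9.09e-7.
[H^+] = sqrt(Ka x [NH3OH+]) = sqrt(9.09e-7 x 0.09857) = 0.000299 M.
pH = -log(0.000299) = 3.52.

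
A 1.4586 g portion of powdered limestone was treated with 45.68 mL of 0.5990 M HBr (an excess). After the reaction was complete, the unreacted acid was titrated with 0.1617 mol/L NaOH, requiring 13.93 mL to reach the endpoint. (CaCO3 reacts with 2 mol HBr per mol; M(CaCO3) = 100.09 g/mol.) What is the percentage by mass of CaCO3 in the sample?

86.2%

Total n(HBr) added = 0.5990 x 0.04568 = 0.02736 mol.
n(NaOH) used = 0.1617 x 0.01393 = 0.002252 mol, which equals the excess n(HBr).
So n(HBr) consumed by the sample = 0.02736 - 0.002252 = 0.02511 mol.
n(CaCO3) = 0.02511 / 2 = 0.01255 mol.
mass CaCO3 = 0.01255 x 100.09 = 1.257 g, so %CaCO3 = 1.257/1.4586 x 100 = 86.2%.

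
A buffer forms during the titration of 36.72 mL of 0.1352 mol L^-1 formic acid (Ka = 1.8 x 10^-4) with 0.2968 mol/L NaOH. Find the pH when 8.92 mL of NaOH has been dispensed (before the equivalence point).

Initial n(HCOOH) = 0.1352 x 0.03672 = 0.004965 mol.
n(NaOH) added = 0.2968 x 0.008920 = 0.002647 mol, converting that many moles of HCOOH to HCOO-.
Remaining n(HCOOH) = 0.002317 mol; n(HCOO-) = 0.002647 mol.
By Henderson-Hasselbalch, pH = pKa + log([A^-]/[HA]) = 3.74 + log(0.002647/0.002317) = 3.74 + (+0.06) = 3.80.

3.80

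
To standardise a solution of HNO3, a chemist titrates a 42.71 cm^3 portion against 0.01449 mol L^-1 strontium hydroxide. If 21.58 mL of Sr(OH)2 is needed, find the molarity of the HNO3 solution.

n(Sr(OH)2) delivered = 0.01449 x 0.02158 = 0.0003127 mol.
The reaction is 2 HNO3 + 1 Sr(OH)2, so n(HNO3) = 0.0003127 x 2/1 = 0.0006254 mol.
[HNO3] = 0.0006254 mol / 0.04271 L = 0.0146 M.

0.0146 M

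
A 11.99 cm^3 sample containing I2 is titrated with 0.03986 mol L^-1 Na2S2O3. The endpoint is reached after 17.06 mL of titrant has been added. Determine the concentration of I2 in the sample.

n(Na2S2O3) = 0.03986 x 0.01706 = 0.0006800 mol.
From the balanced equation, 2 mol Na2S2O3 reacts with 1 mol I2, so n(I2) = 0.0006800 x 1/2 = 0.0003400 mol.
[I2] = 0.0003400 / 0.01199 L = 0.0284 M.

0.0284 M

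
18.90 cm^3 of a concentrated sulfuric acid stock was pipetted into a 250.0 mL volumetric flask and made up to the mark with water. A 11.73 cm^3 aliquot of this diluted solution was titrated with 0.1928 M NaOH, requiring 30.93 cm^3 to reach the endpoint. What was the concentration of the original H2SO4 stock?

3.36 M

n(NaOH) = 0.1928 x 0.03093 = 0.005963 mol.
n(H2SO4) in the aliquot = 0.005963 x 1/2 = 0.002982 mol.
[diluted H2SO4] = 0.002982 / 0.01173 = 0.2542 M.
Dilution factor = 250.0/18.90 = 13.23, so [stock] = 0.2542 x 13.23 = 3.36 M.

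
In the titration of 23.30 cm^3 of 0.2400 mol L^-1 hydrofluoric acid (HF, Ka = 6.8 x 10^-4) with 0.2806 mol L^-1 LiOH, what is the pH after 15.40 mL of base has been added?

Initial n(HF) = 0.2400 x 0.02330 = 0.005592 mol.
n(LiOH) added = 0.2806 x 0.01540 = 0.004321 mol, converting that many moles of HF to F-.
Remaining n(HF) = 0.001271 mol; n(F-) = 0.004321 mol.
By Henderson-Hasselbalch, pH = pKa + log([A^-]/[HA]) = 3.17 + log(0.004321/0.001271) = 3.17 + (+0.53) = 3.70.

3.70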